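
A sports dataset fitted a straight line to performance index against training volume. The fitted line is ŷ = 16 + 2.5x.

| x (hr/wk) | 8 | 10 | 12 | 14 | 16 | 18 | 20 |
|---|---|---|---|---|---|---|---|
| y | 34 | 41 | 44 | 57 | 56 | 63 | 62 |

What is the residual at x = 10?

e = 0

ŷ = 16 + 2.5·10 = 41
e = 41 − 41 = 0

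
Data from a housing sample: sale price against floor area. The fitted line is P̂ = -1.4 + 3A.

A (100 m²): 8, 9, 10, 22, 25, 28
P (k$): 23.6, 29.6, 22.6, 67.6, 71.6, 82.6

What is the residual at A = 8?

r = 1

P̂ = -1.4 + 3·8 = 22.6
r = 23.6 − 22.6 = 1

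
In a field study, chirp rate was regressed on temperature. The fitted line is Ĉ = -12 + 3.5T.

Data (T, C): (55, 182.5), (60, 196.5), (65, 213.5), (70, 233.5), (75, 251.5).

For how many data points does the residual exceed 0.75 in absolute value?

4

T=55: Ĉ = -12 + 3.5·55 = 180.5; r = 182.5 − 180.5 = 2
T=60: Ĉ = -12 + 3.5·60 = 198; r = 196.5 − 198 = -1.5
T=65: Ĉ = -12 + 3.5·65 = 215.5; r = 213.5 − 215.5 = -2
T=70: Ĉ = -12 + 3.5·70 = 233; r = 233.5 − 233 = 0.5
T=75: Ĉ = -12 + 3.5·75 = 250.5; r = 251.5 − 250.5 = 1
|r| > 0.75: T=55 (|r|=2), T=60 (|r|=1.5), T=65 (|r|=2), T=75 (|r|=1) → 4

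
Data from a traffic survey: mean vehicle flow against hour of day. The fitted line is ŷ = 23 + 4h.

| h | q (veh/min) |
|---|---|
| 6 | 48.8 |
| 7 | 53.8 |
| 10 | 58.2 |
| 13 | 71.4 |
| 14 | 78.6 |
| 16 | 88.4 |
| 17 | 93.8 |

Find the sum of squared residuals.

h=6: ŷ = 23 + 4·6 = 47; e = 48.8 − 47 = 1.8
h=7: ŷ = 23 + 4·7 = 51; e = 53.8 − 51 = 2.8
h=10: ŷ = 23 + 4·10 = 63; e = 58.2 − 63 = -4.8
h=13: ŷ = 23 + 4·13 = 75; e = 71.4 − 75 = -3.6
h=14: ŷ = 23 + 4·14 = 79; e = 78.6 − 79 = -0.4
h=16: ŷ = 23 + 4·16 = 87; e = 88.4 − 87 = 1.4
h=17: ŷ = 23 + 4·17 = 91; e = 93.8 − 91 = 2.8
SSE = 3.24 + 7.84 + 23.04 + 12.96 + 0.16 + 1.96 + 7.84 = 57.04

SSE = 57.04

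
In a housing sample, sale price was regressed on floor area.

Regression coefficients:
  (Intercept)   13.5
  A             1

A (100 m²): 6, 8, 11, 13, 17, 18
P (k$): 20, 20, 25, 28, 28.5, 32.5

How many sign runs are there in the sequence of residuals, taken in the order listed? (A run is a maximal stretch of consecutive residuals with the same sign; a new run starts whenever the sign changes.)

5 runs

A=6: P̂ = 13.5 + 6 = 19.5; r = 20 − 19.5 = 0.5
A=8: P̂ = 13.5 + 8 = 21.5; r = 20 − 21.5 = -1.5
A=11: P̂ = 13.5 + 11 = 24.5; r = 25 − 24.5 = 0.5
A=13: P̂ = 13.5 + 13 = 26.5; r = 28 − 26.5 = 1.5
A=17: P̂ = 13.5 + 17 = 30.5; r = 28.5 − 30.5 = -2
A=18: P̂ = 13.5 + 18 = 31.5; r = 32.5 − 31.5 = 1
Signs: + − + + − +
Runs: +×1, −×1, +×2, −×1, +×1 → 5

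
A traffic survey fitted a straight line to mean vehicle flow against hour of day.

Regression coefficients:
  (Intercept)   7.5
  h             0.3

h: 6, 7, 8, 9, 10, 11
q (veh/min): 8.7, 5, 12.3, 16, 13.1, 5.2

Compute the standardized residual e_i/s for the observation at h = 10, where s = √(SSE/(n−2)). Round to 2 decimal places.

h=6: ŷ = 7.5 + 0.3·6 = 9.3; e = 8.7 − 9.3 = -0.6
h=7: ŷ = 7.5 + 0.3·7 = 9.6; e = 5 − 9.6 = -4.6
h=8: ŷ = 7.5 + 0.3·8 = 9.9; e = 12.3 − 9.9 = 2.4
h=9: ŷ = 7.5 + 0.3·9 = 10.2; e = 16 − 10.2 = 5.8
h=10: ŷ = 7.5 + 0.3·10 = 10.5; e = 13.1 − 10.5 = 2.6
h=11: ŷ = 7.5 + 0.3·11 = 10.8; e = 5.2 − 10.8 = -5.6
SSE = 0.36 + 21.16 + 5.76 + 33.64 + 6.76 + 31.36 = 99.04
s = √(99.04/4) = 4.97594
e/s = 2.6 / 4.97594 = 0.52

0.52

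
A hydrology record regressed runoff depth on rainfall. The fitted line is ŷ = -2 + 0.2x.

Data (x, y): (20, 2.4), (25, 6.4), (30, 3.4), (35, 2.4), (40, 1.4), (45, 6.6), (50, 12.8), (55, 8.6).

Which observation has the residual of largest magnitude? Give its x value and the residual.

x = 50, r = 4.8

x=20: ŷ = -2 + 0.2·20 = 2; r = 2.4 − 2 = 0.4
x=25: ŷ = -2 + 0.2·25 = 3; r = 6.4 − 3 = 3.4
x=30: ŷ = -2 + 0.2·30 = 4; r = 3.4 − 4 = -0.6
x=35: ŷ = -2 + 0.2·35 = 5; r = 2.4 − 5 = -2.6
x=40: ŷ = -2 + 0.2·40 = 6; r = 1.4 − 6 = -4.6
x=45: ŷ = -2 + 0.2·45 = 7; r = 6.6 − 7 = -0.4
x=50: ŷ = -2 + 0.2·50 = 8; r = 12.8 − 8 = 4.8
x=55: ŷ = -2 + 0.2·55 = 9; r = 8.6 − 9 = -0.4
Largest |r| is 4.8 at x = 50, residual 4.8.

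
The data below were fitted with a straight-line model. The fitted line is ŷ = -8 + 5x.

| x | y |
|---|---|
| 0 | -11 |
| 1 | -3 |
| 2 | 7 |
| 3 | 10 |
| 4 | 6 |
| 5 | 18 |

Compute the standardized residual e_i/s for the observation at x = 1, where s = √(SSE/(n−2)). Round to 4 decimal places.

x=0: ŷ = -8 + 5·0 = -8; e = -11 − (-8) = -3
x=1: ŷ = -8 + 5·1 = -3; e = -3 − (-3) = 0
x=2: ŷ = -8 + 5·2 = 2; e = 7 − 2 = 5
x=3: ŷ = -8 + 5·3 = 7; e = 10 − 7 = 3
x=4: ŷ = -8 + 5·4 = 12; e = 6 − 12 = -6
x=5: ŷ = -8 + 5·5 = 17; e = 18 − 17 = 1
SSE = 9 + 0 + 25 + 9 + 36 + 1 = 80
s = √(80/4) = 4.47214
e/s = 0 / 4.47214 = 0.0000

0.0000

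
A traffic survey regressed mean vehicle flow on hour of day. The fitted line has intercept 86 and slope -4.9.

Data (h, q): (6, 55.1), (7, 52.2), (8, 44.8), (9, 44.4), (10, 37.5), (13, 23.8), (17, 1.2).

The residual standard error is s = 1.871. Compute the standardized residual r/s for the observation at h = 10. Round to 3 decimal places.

ŷ = 86 − 4.9·10 = 37
r = 37.5 − 37 = 0.5
r/s = 0.5 / 1.871 = 0.267

0.267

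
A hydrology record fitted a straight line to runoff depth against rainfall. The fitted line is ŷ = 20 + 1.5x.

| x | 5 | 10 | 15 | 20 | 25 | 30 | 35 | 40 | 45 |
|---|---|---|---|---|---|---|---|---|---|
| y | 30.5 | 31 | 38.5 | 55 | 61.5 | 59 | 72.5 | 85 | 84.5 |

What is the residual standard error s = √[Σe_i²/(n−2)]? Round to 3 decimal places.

x=5: ŷ = 20 + 1.5·5 = 27.5; e = 30.5 − 27.5 = 3
x=10: ŷ = 20 + 1.5·10 = 35; e = 31 − 35 = -4
x=15: ŷ = 20 + 1.5·15 = 42.5; e = 38.5 − 42.5 = -4
x=20: ŷ = 20 + 1.5·20 = 50; e = 55 − 50 = 5
x=25: ŷ = 20 + 1.5·25 = 57.5; e = 61.5 − 57.5 = 4
x=30: ŷ = 20 + 1.5·30 = 65; e = 59 − 65 = -6
x=35: ŷ = 20 + 1.5·35 = 72.5; e = 72.5 − 72.5 = 0
x=40: ŷ = 20 + 1.5·40 = 80; e = 85 − 80 = 5
x=45: ŷ = 20 + 1.5·45 = 87.5; e = 84.5 − 87.5 = -3
SSE = 9 + 16 + 16 + 25 + 16 + 36 + 0 + 25 + 9 = 152
s = √(152/7) = √21.7143 ≈ 4.660

s = 4.660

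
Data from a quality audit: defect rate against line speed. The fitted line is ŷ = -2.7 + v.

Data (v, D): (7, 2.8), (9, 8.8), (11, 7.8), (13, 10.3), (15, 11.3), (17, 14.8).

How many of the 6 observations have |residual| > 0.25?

v=7: ŷ = -2.7 + 7 = 4.3; e = 2.8 − 4.3 = -1.5
v=9: ŷ = -2.7 + 9 = 6.3; e = 8.8 − 6.3 = 2.5
v=11: ŷ = -2.7 + 11 = 8.3; e = 7.8 − 8.3 = -0.5
v=13: ŷ = -2.7 + 13 = 10.3; e = 10.3 − 10.3 = 0
v=15: ŷ = -2.7 + 15 = 12.3; e = 11.3 − 12.3 = -1
v=17: ŷ = -2.7 + 17 = 14.3; e = 14.8 − 14.3 = 0.5
|e| > 0.25: v=7 (|e|=1.5), v=9 (|e|=2.5), v=11 (|e|=0.5), v=15 (|e|=1), v=17 (|e|=0.5) → 5

5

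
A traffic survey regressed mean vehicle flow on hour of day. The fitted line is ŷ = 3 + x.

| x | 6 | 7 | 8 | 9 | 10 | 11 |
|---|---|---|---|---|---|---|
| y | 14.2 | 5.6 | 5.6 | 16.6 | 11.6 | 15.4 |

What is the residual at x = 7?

ŷ = 3 + 7 = 10
r = 5.6 − 10 = -4.4

r = -4.4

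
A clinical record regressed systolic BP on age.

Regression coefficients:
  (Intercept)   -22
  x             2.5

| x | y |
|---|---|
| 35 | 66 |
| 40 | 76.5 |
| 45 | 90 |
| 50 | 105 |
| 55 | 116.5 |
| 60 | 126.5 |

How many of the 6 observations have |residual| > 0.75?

4

x=35: ŷ = -22 + 2.5·35 = 65.5; e = 66 − 65.5 = 0.5
x=40: ŷ = -22 + 2.5·40 = 78; e = 76.5 − 78 = -1.5
x=45: ŷ = -22 + 2.5·45 = 90.5; e = 90 − 90.5 = -0.5
x=50: ŷ = -22 + 2.5·50 = 103; e = 105 − 103 = 2
x=55: ŷ = -22 + 2.5·55 = 115.5; e = 116.5 − 115.5 = 1
x=60: ŷ = -22 + 2.5·60 = 128; e = 126.5 − 128 = -1.5
|e| > 0.75: x=40 (|e|=1.5), x=50 (|e|=2), x=55 (|e|=1), x=60 (|e|=1.5) → 4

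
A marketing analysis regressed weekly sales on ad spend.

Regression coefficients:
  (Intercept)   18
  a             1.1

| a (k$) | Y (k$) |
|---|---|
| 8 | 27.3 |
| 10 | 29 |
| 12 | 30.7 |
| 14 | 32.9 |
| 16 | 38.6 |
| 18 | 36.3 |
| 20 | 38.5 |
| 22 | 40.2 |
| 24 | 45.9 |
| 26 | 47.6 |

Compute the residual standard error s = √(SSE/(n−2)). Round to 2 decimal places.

a=8: Ŷ = 18 + 1.1·8 = 26.8; e = 27.3 − 26.8 = 0.5
a=10: Ŷ = 18 + 1.1·10 = 29; e = 29 − 29 = 0
a=12: Ŷ = 18 + 1.1·12 = 31.2; e = 30.7 − 31.2 = -0.5
a=14: Ŷ = 18 + 1.1·14 = 33.4; e = 32.9 − 33.4 = -0.5
a=16: Ŷ = 18 + 1.1·16 = 35.6; e = 38.6 − 35.6 = 3
a=18: Ŷ = 18 + 1.1·18 = 37.8; e = 36.3 − 37.8 = -1.5
a=20: Ŷ = 18 + 1.1·20 = 40; e = 38.5 − 40 = -1.5
a=22: Ŷ = 18 + 1.1·22 = 42.2; e = 40.2 − 42.2 = -2
a=24: Ŷ = 18 + 1.1·24 = 44.4; e = 45.9 − 44.4 = 1.5
a=26: Ŷ = 18 + 1.1·26 = 46.6; e = 47.6 − 46.6 = 1
SSE = 0.25 + 0 + 0.25 + 0.25 + 9 + 2.25 + 2.25 + 4 + 2.25 + 1 = 21.5
s = √(21.5/8) = √2.6875 ≈ 1.64

s = 1.64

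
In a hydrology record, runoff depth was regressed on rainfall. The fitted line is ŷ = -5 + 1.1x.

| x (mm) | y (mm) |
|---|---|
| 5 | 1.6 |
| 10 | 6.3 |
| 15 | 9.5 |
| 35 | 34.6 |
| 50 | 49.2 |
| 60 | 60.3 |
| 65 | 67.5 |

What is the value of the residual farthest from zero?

x=5: ŷ = -5 + 1.1·5 = 0.5; r = 1.6 − 0.5 = 1.1
x=10: ŷ = -5 + 1.1·10 = 6; r = 6.3 − 6 = 0.3
x=15: ŷ = -5 + 1.1·15 = 11.5; r = 9.5 − 11.5 = -2
x=35: ŷ = -5 + 1.1·35 = 33.5; r = 34.6 − 33.5 = 1.1
x=50: ŷ = -5 + 1.1·50 = 50; r = 49.2 − 50 = -0.8
x=60: ŷ = -5 + 1.1·60 = 61; r = 60.3 − 61 = -0.7
x=65: ŷ = -5 + 1.1·65 = 66.5; r = 67.5 − 66.5 = 1
Largest |r| is 2 at x = 15, residual -2.

r = -2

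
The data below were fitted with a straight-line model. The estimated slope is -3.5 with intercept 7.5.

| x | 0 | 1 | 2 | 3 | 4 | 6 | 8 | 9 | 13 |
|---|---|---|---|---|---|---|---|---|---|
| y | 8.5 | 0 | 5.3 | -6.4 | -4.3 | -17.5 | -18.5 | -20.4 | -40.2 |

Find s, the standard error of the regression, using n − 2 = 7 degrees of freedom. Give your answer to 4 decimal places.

s = 3.6692

x=0: ŷ = 7.5 − 3.5·0 = 7.5; r = 8.5 − 7.5 = 1
x=1: ŷ = 7.5 − 3.5·1 = 4; r = 0 − 4 = -4
x=2: ŷ = 7.5 − 3.5·2 = 0.5; r = 5.3 − 0.5 = 4.8
x=3: ŷ = 7.5 − 3.5·3 = -3; r = -6.4 − (-3) = -3.4
x=4: ŷ = 7.5 − 3.5·4 = -6.5; r = -4.3 − (-6.5) = 2.2
x=6: ŷ = 7.5 − 3.5·6 = -13.5; r = -17.5 − (-13.5) = -4
x=8: ŷ = 7.5 − 3.5·8 = -20.5; r = -18.5 − (-20.5) = 2
x=9: ŷ = 7.5 − 3.5·9 = -24; r = -20.4 − (-24) = 3.6
x=13: ŷ = 7.5 − 3.5·13 = -38; r = -40.2 − (-38) = -2.2
SSE = 1 + 16 + 23.04 + 11.56 + 4.84 + 16 + 4 + 12.96 + 4.84 = 94.24
s = √(94.24/7) = √13.4629 ≈ 3.6692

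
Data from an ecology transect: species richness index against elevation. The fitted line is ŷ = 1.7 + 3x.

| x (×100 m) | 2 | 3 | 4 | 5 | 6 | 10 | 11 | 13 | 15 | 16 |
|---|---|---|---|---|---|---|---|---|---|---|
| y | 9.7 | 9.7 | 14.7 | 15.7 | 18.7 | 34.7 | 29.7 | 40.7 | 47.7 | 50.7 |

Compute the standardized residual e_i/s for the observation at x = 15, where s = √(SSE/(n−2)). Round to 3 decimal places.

x=2: ŷ = 1.7 + 3·2 = 7.7; e = 9.7 − 7.7 = 2
x=3: ŷ = 1.7 + 3·3 = 10.7; e = 9.7 − 10.7 = -1
x=4: ŷ = 1.7 + 3·4 = 13.7; e = 14.7 − 13.7 = 1
x=5: ŷ = 1.7 + 3·5 = 16.7; e = 15.7 − 16.7 = -1
x=6: ŷ = 1.7 + 3·6 = 19.7; e = 18.7 − 19.7 = -1
x=10: ŷ = 1.7 + 3·10 = 31.7; e = 34.7 − 31.7 = 3
x=11: ŷ = 1.7 + 3·11 = 34.7; e = 29.7 − 34.7 = -5
x=13: ŷ = 1.7 + 3·13 = 40.7; e = 40.7 − 40.7 = 0
x=15: ŷ = 1.7 + 3·15 = 46.7; e = 47.7 − 46.7 = 1
x=16: ŷ = 1.7 + 3·16 = 49.7; e = 50.7 − 49.7 = 1
SSE = 4 + 1 + 1 + 1 + 1 + 9 + 25 + 0 + 1 + 1 = 44
s = √(44/8) = 2.34521
e/s = 1 / 2.34521 = 0.426

0.426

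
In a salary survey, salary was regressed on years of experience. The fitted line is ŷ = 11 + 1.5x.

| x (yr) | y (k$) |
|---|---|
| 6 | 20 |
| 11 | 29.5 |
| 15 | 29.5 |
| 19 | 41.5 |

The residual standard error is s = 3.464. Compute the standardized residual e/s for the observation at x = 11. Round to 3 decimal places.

0.577

ŷ = 11 + 1.5·11 = 27.5
e = 29.5 − 27.5 = 2
e/s = 2 / 3.464 = 0.577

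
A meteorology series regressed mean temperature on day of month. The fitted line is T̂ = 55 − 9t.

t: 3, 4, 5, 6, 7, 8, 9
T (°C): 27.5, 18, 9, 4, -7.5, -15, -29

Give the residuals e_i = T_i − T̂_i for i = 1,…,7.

t=3: T̂ = 55 − 9·3 = 28; e = 27.5 − 28 = -0.5
t=4: T̂ = 55 − 9·4 = 19; e = 18 − 19 = -1
t=5: T̂ = 55 − 9·5 = 10; e = 9 − 10 = -1
t=6: T̂ = 55 − 9·6 = 1; e = 4 − 1 = 3
t=7: T̂ = 55 − 9·7 = -8; e = -7.5 − (-8) = 0.5
t=8: T̂ = 55 − 9·8 = -17; e = -15 − (-17) = 2
t=9: T̂ = 55 − 9·9 = -26; e = -29 − (-26) = -3

-0.5, -1, -1, 3, 0.5, 2, -3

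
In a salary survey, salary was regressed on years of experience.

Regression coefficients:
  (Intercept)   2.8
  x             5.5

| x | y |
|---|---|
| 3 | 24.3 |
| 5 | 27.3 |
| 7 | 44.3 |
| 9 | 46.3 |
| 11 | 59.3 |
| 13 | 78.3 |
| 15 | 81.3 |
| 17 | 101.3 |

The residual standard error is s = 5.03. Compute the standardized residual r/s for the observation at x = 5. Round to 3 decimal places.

-0.596

ŷ = 2.8 + 5.5·5 = 30.3
r = 27.3 − 30.3 = -3
r/s = -3 / 5.03 = -0.596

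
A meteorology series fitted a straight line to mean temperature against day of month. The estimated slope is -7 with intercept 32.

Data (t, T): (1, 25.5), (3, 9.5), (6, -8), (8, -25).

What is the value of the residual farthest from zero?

r = 2

t=1: ŷ = 32 − 7·1 = 25; r = 25.5 − 25 = 0.5
t=3: ŷ = 32 − 7·3 = 11; r = 9.5 − 11 = -1.5
t=6: ŷ = 32 − 7·6 = -10; r = -8 − (-10) = 2
t=8: ŷ = 32 − 7·8 = -24; r = -25 − (-24) = -1
Largest |r| is 2 at t = 6, residual 2.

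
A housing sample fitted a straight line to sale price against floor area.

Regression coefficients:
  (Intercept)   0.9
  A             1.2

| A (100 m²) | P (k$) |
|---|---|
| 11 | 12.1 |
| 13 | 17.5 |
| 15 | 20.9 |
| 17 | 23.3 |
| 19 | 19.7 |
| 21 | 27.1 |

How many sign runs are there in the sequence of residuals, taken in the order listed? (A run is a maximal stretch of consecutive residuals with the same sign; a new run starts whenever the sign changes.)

A=11: ŷ = 0.9 + 1.2·11 = 14.1; r = 12.1 − 14.1 = -2
A=13: ŷ = 0.9 + 1.2·13 = 16.5; r = 17.5 − 16.5 = 1
A=15: ŷ = 0.9 + 1.2·15 = 18.9; r = 20.9 − 18.9 = 2
A=17: ŷ = 0.9 + 1.2·17 = 21.3; r = 23.3 − 21.3 = 2
A=19: ŷ = 0.9 + 1.2·19 = 23.7; r = 19.7 − 23.7 = -4
A=21: ŷ = 0.9 + 1.2·21 = 26.1; r = 27.1 − 26.1 = 1
Signs: − + + + − +
Runs: −×1, +×3, −×1, +×1 → 4

4 runs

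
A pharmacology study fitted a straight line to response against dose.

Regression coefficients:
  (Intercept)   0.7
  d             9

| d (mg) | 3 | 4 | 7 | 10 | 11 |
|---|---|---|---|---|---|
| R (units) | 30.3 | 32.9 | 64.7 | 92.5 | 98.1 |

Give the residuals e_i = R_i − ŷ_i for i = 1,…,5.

d=3: ŷ = 0.7 + 9·3 = 27.7; e = 30.3 − 27.7 = 2.6
d=4: ŷ = 0.7 + 9·4 = 36.7; e = 32.9 − 36.7 = -3.8
d=7: ŷ = 0.7 + 9·7 = 63.7; e = 64.7 − 63.7 = 1
d=10: ŷ = 0.7 + 9·10 = 90.7; e = 92.5 − 90.7 = 1.8
d=11: ŷ = 0.7 + 9·11 = 99.7; e = 98.1 − 99.7 = -1.6

2.6, -3.8, 1, 1.8, -1.6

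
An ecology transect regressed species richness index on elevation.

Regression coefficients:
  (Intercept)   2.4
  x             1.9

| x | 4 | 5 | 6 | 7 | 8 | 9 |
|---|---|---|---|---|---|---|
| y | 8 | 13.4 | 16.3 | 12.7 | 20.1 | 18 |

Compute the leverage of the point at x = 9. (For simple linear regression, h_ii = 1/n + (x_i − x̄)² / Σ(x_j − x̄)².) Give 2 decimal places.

x̄ = (4 + 5 + 6 + 7 + 8 + 9)/6 = 6.5
Σ(x − x̄)² = 6.25 + 2.25 + 0.25 + 0.25 + 2.25 + 6.25 = 17.5
h = 1/6 + (2.5)²/17.5 = 0.166667 + 0.357143 = 0.52

h = 0.52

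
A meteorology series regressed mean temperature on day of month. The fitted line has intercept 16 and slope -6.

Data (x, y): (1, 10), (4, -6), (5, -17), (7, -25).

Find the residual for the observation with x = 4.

e = 2

ŷ = 16 − 6·4 = -8
e = -6 − (-8) = 2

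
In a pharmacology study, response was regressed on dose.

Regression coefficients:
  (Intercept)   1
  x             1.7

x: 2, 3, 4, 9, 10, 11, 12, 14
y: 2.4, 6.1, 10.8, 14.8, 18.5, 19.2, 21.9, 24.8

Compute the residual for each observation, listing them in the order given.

-2, 0, 3, -1.5, 0.5, -0.5, 0.5, 0

x=2: ŷ = 1 + 1.7·2 = 4.4; r = 2.4 − 4.4 = -2
x=3: ŷ = 1 + 1.7·3 = 6.1; r = 6.1 − 6.1 = 0
x=4: ŷ = 1 + 1.7·4 = 7.8; r = 10.8 − 7.8 = 3
x=9: ŷ = 1 + 1.7·9 = 16.3; r = 14.8 − 16.3 = -1.5
x=10: ŷ = 1 + 1.7·10 = 18; r = 18.5 − 18 = 0.5
x=11: ŷ = 1 + 1.7·11 = 19.7; r = 19.2 − 19.7 = -0.5
x=12: ŷ = 1 + 1.7·12 = 21.4; r = 21.9 − 21.4 = 0.5
x=14: ŷ = 1 + 1.7·14 = 24.8; r = 24.8 − 24.8 = 0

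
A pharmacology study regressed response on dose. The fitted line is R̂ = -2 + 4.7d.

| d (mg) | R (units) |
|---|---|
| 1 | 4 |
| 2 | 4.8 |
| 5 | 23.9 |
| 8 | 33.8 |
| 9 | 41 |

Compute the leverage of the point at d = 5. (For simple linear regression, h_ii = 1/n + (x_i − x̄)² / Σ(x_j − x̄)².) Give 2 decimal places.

h = 0.20

d̄ = (1 + 2 + 5 + 8 + 9)/5 = 5
Σ(d − d̄)² = 16 + 9 + 0 + 9 + 16 = 50
h = 1/5 + (0)²/50 = 0.2 + 0 = 0.20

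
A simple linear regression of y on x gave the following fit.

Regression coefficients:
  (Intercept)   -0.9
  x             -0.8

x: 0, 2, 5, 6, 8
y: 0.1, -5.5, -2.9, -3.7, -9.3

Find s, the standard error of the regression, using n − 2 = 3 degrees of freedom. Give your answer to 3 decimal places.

s = 2.708

x=0: ŷ = -0.9 − 0.8·0 = -0.9; r = 0.1 − (-0.9) = 1
x=2: ŷ = -0.9 − 0.8·2 = -2.5; r = -5.5 − (-2.5) = -3
x=5: ŷ = -0.9 − 0.8·5 = -4.9; r = -2.9 − (-4.9) = 2
x=6: ŷ = -0.9 − 0.8·6 = -5.7; r = -3.7 − (-5.7) = 2
x=8: ŷ = -0.9 − 0.8·8 = -7.3; r = -9.3 − (-7.3) = -2
SSE = 1 + 9 + 4 + 4 + 4 = 22
s = √(22/3) = √7.33333 ≈ 2.708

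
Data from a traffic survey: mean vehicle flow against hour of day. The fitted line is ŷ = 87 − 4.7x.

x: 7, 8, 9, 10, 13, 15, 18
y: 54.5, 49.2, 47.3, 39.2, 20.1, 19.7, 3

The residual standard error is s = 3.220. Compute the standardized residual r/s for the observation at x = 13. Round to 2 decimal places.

ŷ = 87 − 4.7·13 = 25.9
r = 20.1 − 25.9 = -5.8
r/s = -5.8 / 3.220 = -1.80

-1.80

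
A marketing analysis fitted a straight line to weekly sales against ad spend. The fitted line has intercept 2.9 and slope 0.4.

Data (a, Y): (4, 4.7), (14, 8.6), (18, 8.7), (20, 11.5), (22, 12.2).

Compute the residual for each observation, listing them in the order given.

0.2, 0.1, -1.4, 0.6, 0.5

a=4: Ŷ = 2.9 + 0.4·4 = 4.5; e = 4.7 − 4.5 = 0.2
a=14: Ŷ = 2.9 + 0.4·14 = 8.5; e = 8.6 − 8.5 = 0.1
a=18: Ŷ = 2.9 + 0.4·18 = 10.1; e = 8.7 − 10.1 = -1.4
a=20: Ŷ = 2.9 + 0.4·20 = 10.9; e = 11.5 − 10.9 = 0.6
a=22: Ŷ = 2.9 + 0.4·22 = 11.7; e = 12.2 − 11.7 = 0.5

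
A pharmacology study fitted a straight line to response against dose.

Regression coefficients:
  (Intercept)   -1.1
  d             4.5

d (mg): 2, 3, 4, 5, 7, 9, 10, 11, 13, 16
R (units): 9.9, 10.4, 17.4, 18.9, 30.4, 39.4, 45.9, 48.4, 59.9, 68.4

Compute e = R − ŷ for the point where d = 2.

e = 2

ŷ = -1.1 + 4.5·2 = 7.9
e = 9.9 − 7.9 = 2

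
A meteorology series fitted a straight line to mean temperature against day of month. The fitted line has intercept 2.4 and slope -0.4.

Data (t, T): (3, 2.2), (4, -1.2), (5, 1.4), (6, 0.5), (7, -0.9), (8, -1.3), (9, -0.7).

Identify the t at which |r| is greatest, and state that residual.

t = 4, r = -2

t=3: T̂ = 2.4 − 0.4·3 = 1.2; r = 2.2 − 1.2 = 1
t=4: T̂ = 2.4 − 0.4·4 = 0.8; r = -1.2 − 0.8 = -2
t=5: T̂ = 2.4 − 0.4·5 = 0.4; r = 1.4 − 0.4 = 1
t=6: T̂ = 2.4 − 0.4·6 = 0; r = 0.5 − 0 = 0.5
t=7: T̂ = 2.4 − 0.4·7 = -0.4; r = -0.9 − (-0.4) = -0.5
t=8: T̂ = 2.4 − 0.4·8 = -0.8; r = -1.3 − (-0.8) = -0.5
t=9: T̂ = 2.4 − 0.4·9 = -1.2; r = -0.7 − (-1.2) = 0.5
Largest |r| is 2 at t = 4, residual -2.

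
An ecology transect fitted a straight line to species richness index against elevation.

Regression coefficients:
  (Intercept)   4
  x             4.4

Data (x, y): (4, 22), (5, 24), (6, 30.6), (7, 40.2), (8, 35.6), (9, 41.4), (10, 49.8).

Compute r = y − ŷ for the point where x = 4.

r = 0.4

ŷ = 4 + 4.4·4 = 21.6
r = 22 − 21.6 = 0.4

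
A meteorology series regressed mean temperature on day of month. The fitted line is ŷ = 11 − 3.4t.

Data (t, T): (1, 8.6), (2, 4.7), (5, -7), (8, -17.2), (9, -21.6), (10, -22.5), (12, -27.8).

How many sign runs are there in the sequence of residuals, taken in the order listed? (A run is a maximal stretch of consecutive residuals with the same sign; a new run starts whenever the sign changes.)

t=1: ŷ = 11 − 3.4·1 = 7.6; r = 8.6 − 7.6 = 1
t=2: ŷ = 11 − 3.4·2 = 4.2; r = 4.7 − 4.2 = 0.5
t=5: ŷ = 11 − 3.4·5 = -6; r = -7 − (-6) = -1
t=8: ŷ = 11 − 3.4·8 = -16.2; r = -17.2 − (-16.2) = -1
t=9: ŷ = 11 − 3.4·9 = -19.6; r = -21.6 − (-19.6) = -2
t=10: ŷ = 11 − 3.4·10 = -23; r = -22.5 − (-23) = 0.5
t=12: ŷ = 11 − 3.4·12 = -29.8; r = -27.8 − (-29.8) = 2
Signs: + + − − − + +
Runs: +×2, −×3, +×2 → 3

3 runs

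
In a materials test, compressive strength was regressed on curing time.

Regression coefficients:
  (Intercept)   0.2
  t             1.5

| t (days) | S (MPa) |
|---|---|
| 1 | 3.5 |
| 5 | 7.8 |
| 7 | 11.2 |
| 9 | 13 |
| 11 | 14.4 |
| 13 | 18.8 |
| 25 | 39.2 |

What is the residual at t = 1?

Ŝ = 0.2 + 1.5·1 = 1.7
r = 3.5 − 1.7 = 1.8

r = 1.8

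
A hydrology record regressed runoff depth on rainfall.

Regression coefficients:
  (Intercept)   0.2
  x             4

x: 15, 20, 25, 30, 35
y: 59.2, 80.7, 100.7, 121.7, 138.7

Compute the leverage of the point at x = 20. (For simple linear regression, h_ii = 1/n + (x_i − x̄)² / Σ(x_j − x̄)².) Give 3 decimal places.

x̄ = (15 + 20 + 25 + 30 + 35)/5 = 25
Σ(x − x̄)² = 100 + 25 + 0 + 25 + 100 = 250
h = 1/5 + (-5)²/250 = 0.2 + 0.1 = 0.300

h = 0.300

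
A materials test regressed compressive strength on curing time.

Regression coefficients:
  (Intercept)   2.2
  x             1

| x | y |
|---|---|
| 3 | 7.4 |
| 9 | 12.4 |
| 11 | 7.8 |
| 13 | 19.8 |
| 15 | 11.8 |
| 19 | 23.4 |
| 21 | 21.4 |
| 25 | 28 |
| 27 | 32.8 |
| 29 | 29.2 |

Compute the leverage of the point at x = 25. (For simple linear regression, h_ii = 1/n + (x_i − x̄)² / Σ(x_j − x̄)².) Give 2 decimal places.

h = 0.19

x̄ = (3 + 9 + 11 + 13 + 15 + 19 + 21 + 25 + 27 + 29)/10 = 17.2
Σ(x − x̄)² = 201.64 + 67.24 + 38.44 + 17.64 + 4.84 + 3.24 + 14.44 + 60.84 + 96.04 + 139.24 = 643.6
h = 1/10 + (7.8)²/643.6 = 0.1 + 0.0945308 = 0.19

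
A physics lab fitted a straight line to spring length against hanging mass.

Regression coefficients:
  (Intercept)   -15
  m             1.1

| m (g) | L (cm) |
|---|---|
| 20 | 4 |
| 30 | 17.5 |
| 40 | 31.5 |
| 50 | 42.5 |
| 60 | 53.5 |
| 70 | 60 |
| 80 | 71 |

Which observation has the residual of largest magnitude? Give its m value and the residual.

m = 20, r = -3

m=20: ŷ = -15 + 1.1·20 = 7; r = 4 − 7 = -3
m=30: ŷ = -15 + 1.1·30 = 18; r = 17.5 − 18 = -0.5
m=40: ŷ = -15 + 1.1·40 = 29; r = 31.5 − 29 = 2.5
m=50: ŷ = -15 + 1.1·50 = 40; r = 42.5 − 40 = 2.5
m=60: ŷ = -15 + 1.1·60 = 51; r = 53.5 − 51 = 2.5
m=70: ŷ = -15 + 1.1·70 = 62; r = 60 − 62 = -2
m=80: ŷ = -15 + 1.1·80 = 73; r = 71 − 73 = -2
Largest |r| is 3 at m = 20, residual -3.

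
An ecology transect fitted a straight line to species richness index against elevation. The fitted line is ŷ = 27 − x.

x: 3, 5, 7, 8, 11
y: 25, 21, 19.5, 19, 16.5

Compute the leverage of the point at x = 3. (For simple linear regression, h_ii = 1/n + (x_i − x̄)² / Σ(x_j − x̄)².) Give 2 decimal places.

x̄ = (3 + 5 + 7 + 8 + 11)/5 = 6.8
Σ(x − x̄)² = 14.44 + 3.24 + 0.04 + 1.44 + 17.64 = 36.8
h = 1/5 + (-3.8)²/36.8 = 0.2 + 0.392391 = 0.59

h = 0.59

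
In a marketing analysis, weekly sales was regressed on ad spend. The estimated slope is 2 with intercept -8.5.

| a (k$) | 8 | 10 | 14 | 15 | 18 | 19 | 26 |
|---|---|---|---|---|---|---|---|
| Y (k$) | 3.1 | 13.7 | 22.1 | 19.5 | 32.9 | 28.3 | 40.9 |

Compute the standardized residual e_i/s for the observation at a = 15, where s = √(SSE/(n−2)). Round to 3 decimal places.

-0.526

a=8: Ŷ = -8.5 + 2·8 = 7.5; e = 3.1 − 7.5 = -4.4
a=10: Ŷ = -8.5 + 2·10 = 11.5; e = 13.7 − 11.5 = 2.2
a=14: Ŷ = -8.5 + 2·14 = 19.5; e = 22.1 − 19.5 = 2.6
a=15: Ŷ = -8.5 + 2·15 = 21.5; e = 19.5 − 21.5 = -2
a=18: Ŷ = -8.5 + 2·18 = 27.5; e = 32.9 − 27.5 = 5.4
a=19: Ŷ = -8.5 + 2·19 = 29.5; e = 28.3 − 29.5 = -1.2
a=26: Ŷ = -8.5 + 2·26 = 43.5; e = 40.9 − 43.5 = -2.6
SSE = 19.36 + 4.84 + 6.76 + 4 + 29.16 + 1.44 + 6.76 = 72.32
s = √(72.32/5) = 3.80316
e/s = -2 / 3.80316 = -0.526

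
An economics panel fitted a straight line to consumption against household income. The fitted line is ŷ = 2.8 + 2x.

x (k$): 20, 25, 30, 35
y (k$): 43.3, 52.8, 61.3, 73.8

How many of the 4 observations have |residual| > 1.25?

x=20: ŷ = 2.8 + 2·20 = 42.8; r = 43.3 − 42.8 = 0.5
x=25: ŷ = 2.8 + 2·25 = 52.8; r = 52.8 − 52.8 = 0
x=30: ŷ = 2.8 + 2·30 = 62.8; r = 61.3 − 62.8 = -1.5
x=35: ŷ = 2.8 + 2·35 = 72.8; r = 73.8 − 72.8 = 1
|r| > 1.25: x=30 (|r|=1.5) → 1

1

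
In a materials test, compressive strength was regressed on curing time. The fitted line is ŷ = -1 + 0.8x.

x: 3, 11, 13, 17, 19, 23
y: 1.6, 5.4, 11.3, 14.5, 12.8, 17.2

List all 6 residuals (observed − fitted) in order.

x=3: ŷ = -1 + 0.8·3 = 1.4; e = 1.6 − 1.4 = 0.2
x=11: ŷ = -1 + 0.8·11 = 7.8; e = 5.4 − 7.8 = -2.4
x=13: ŷ = -1 + 0.8·13 = 9.4; e = 11.3 − 9.4 = 1.9
x=17: ŷ = -1 + 0.8·17 = 12.6; e = 14.5 − 12.6 = 1.9
x=19: ŷ = -1 + 0.8·19 = 14.2; e = 12.8 − 14.2 = -1.4
x=23: ŷ = -1 + 0.8·23 = 17.4; e = 17.2 − 17.4 = -0.2

0.2, -2.4, 1.9, 1.9, -1.4, -0.2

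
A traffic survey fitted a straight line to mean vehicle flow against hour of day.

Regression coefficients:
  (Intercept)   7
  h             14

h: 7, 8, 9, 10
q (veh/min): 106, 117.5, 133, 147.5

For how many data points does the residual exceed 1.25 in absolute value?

h=7: q̂ = 7 + 14·7 = 105; r = 106 − 105 = 1
h=8: q̂ = 7 + 14·8 = 119; r = 117.5 − 119 = -1.5
h=9: q̂ = 7 + 14·9 = 133; r = 133 − 133 = 0
h=10: q̂ = 7 + 14·10 = 147; r = 147.5 − 147 = 0.5
|r| > 1.25: h=8 (|r|=1.5) → 1

1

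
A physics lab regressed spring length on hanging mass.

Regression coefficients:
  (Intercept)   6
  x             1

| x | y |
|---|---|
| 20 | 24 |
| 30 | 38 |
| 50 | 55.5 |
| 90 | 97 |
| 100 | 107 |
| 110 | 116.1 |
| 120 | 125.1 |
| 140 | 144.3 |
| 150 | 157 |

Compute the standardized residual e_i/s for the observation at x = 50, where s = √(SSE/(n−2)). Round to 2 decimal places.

x=20: ŷ = 6 + 20 = 26; e = 24 − 26 = -2
x=30: ŷ = 6 + 30 = 36; e = 38 − 36 = 2
x=50: ŷ = 6 + 50 = 56; e = 55.5 − 56 = -0.5
x=90: ŷ = 6 + 90 = 96; e = 97 − 96 = 1
x=100: ŷ = 6 + 100 = 106; e = 107 − 106 = 1
x=110: ŷ = 6 + 110 = 116; e = 116.1 − 116 = 0.1
x=120: ŷ = 6 + 120 = 126; e = 125.1 − 126 = -0.9
x=140: ŷ = 6 + 140 = 146; e = 144.3 − 146 = -1.7
x=150: ŷ = 6 + 150 = 156; e = 157 − 156 = 1
SSE = 4 + 4 + 0.25 + 1 + 1 + 0.01 + 0.81 + 2.89 + 1 = 14.96
s = √(14.96/7) = 1.4619
e/s = -0.5 / 1.4619 = -0.34

-0.34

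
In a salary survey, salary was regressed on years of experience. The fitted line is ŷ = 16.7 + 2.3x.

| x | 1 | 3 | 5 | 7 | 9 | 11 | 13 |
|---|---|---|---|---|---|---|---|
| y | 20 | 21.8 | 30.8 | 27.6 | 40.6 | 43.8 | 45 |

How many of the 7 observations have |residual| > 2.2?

x=1: ŷ = 16.7 + 2.3·1 = 19; r = 20 − 19 = 1
x=3: ŷ = 16.7 + 2.3·3 = 23.6; r = 21.8 − 23.6 = -1.8
x=5: ŷ = 16.7 + 2.3·5 = 28.2; r = 30.8 − 28.2 = 2.6
x=7: ŷ = 16.7 + 2.3·7 = 32.8; r = 27.6 − 32.8 = -5.2
x=9: ŷ = 16.7 + 2.3·9 = 37.4; r = 40.6 − 37.4 = 3.2
x=11: ŷ = 16.7 + 2.3·11 = 42; r = 43.8 − 42 = 1.8
x=13: ŷ = 16.7 + 2.3·13 = 46.6; r = 45 − 46.6 = -1.6
|r| > 2.2: x=5 (|r|=2.6), x=7 (|r|=5.2), x=9 (|r|=3.2) → 3

3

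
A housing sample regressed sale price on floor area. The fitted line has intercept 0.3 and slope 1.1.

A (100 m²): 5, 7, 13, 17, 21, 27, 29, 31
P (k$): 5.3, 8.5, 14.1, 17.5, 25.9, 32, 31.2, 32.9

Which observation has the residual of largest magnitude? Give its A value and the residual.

A=5: P̂ = 0.3 + 1.1·5 = 5.8; r = 5.3 − 5.8 = -0.5
A=7: P̂ = 0.3 + 1.1·7 = 8; r = 8.5 − 8 = 0.5
A=13: P̂ = 0.3 + 1.1·13 = 14.6; r = 14.1 − 14.6 = -0.5
A=17: P̂ = 0.3 + 1.1·17 = 19; r = 17.5 − 19 = -1.5
A=21: P̂ = 0.3 + 1.1·21 = 23.4; r = 25.9 − 23.4 = 2.5
A=27: P̂ = 0.3 + 1.1·27 = 30; r = 32 − 30 = 2
A=29: P̂ = 0.3 + 1.1·29 = 32.2; r = 31.2 − 32.2 = -1
A=31: P̂ = 0.3 + 1.1·31 = 34.4; r = 32.9 − 34.4 = -1.5
Largest |r| is 2.5 at A = 21, residual 2.5.

A = 21, r = 2.5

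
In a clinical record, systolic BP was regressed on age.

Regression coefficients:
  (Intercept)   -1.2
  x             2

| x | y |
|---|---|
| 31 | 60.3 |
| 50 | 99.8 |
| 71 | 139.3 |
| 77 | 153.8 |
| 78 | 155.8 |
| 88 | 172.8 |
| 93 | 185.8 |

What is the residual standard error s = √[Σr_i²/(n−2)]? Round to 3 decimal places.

x=31: ŷ = -1.2 + 2·31 = 60.8; r = 60.3 − 60.8 = -0.5
x=50: ŷ = -1.2 + 2·50 = 98.8; r = 99.8 − 98.8 = 1
x=71: ŷ = -1.2 + 2·71 = 140.8; r = 139.3 − 140.8 = -1.5
x=77: ŷ = -1.2 + 2·77 = 152.8; r = 153.8 − 152.8 = 1
x=78: ŷ = -1.2 + 2·78 = 154.8; r = 155.8 − 154.8 = 1
x=88: ŷ = -1.2 + 2·88 = 174.8; r = 172.8 − 174.8 = -2
x=93: ŷ = -1.2 + 2·93 = 184.8; r = 185.8 − 184.8 = 1
SSE = 0.25 + 1 + 2.25 + 1 + 1 + 4 + 1 = 10.5
s = √(10.5/5) = √2.1 ≈ 1.449

s = 1.449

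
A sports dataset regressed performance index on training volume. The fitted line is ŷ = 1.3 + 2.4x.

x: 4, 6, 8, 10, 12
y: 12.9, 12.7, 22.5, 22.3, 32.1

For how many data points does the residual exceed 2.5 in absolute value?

x=4: ŷ = 1.3 + 2.4·4 = 10.9; r = 12.9 − 10.9 = 2
x=6: ŷ = 1.3 + 2.4·6 = 15.7; r = 12.7 − 15.7 = -3
x=8: ŷ = 1.3 + 2.4·8 = 20.5; r = 22.5 − 20.5 = 2
x=10: ŷ = 1.3 + 2.4·10 = 25.3; r = 22.3 − 25.3 = -3
x=12: ŷ = 1.3 + 2.4·12 = 30.1; r = 32.1 − 30.1 = 2
|r| > 2.5: x=6 (|r|=3), x=10 (|r|=3) → 2

2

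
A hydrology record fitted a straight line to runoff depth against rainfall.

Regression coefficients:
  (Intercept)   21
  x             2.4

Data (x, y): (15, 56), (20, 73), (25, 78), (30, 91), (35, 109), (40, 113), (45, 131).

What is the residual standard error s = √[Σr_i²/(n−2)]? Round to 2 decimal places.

s = 3.63

x=15: ŷ = 21 + 2.4·15 = 57; r = 56 − 57 = -1
x=20: ŷ = 21 + 2.4·20 = 69; r = 73 − 69 = 4
x=25: ŷ = 21 + 2.4·25 = 81; r = 78 − 81 = -3
x=30: ŷ = 21 + 2.4·30 = 93; r = 91 − 93 = -2
x=35: ŷ = 21 + 2.4·35 = 105; r = 109 − 105 = 4
x=40: ŷ = 21 + 2.4·40 = 117; r = 113 − 117 = -4
x=45: ŷ = 21 + 2.4·45 = 129; r = 131 − 129 = 2
SSE = 1 + 16 + 9 + 4 + 16 + 16 + 4 = 66
s = √(66/5) = √13.2 ≈ 3.63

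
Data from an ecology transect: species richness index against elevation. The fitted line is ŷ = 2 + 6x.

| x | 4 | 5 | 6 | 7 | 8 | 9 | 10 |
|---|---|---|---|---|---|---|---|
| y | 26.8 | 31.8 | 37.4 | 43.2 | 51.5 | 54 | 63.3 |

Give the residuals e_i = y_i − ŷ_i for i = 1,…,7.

0.8, -0.2, -0.6, -0.8, 1.5, -2, 1.3

x=4: ŷ = 2 + 6·4 = 26; e = 26.8 − 26 = 0.8
x=5: ŷ = 2 + 6·5 = 32; e = 31.8 − 32 = -0.2
x=6: ŷ = 2 + 6·6 = 38; e = 37.4 − 38 = -0.6
x=7: ŷ = 2 + 6·7 = 44; e = 43.2 − 44 = -0.8
x=8: ŷ = 2 + 6·8 = 50; e = 51.5 − 50 = 1.5
x=9: ŷ = 2 + 6·9 = 56; e = 54 − 56 = -2
x=10: ŷ = 2 + 6·10 = 62; e = 63.3 − 62 = 1.3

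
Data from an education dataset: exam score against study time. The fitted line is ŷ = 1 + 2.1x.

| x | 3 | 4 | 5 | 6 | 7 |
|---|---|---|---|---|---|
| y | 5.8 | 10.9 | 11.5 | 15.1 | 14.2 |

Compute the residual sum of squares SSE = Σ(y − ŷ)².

SSE = 9

x=3: ŷ = 1 + 2.1·3 = 7.3; e = 5.8 − 7.3 = -1.5
x=4: ŷ = 1 + 2.1·4 = 9.4; e = 10.9 − 9.4 = 1.5
x=5: ŷ = 1 + 2.1·5 = 11.5; e = 11.5 − 11.5 = 0
x=6: ŷ = 1 + 2.1·6 = 13.6; e = 15.1 − 13.6 = 1.5
x=7: ŷ = 1 + 2.1·7 = 15.7; e = 14.2 − 15.7 = -1.5
SSE = 2.25 + 2.25 + 0 + 2.25 + 2.25 = 9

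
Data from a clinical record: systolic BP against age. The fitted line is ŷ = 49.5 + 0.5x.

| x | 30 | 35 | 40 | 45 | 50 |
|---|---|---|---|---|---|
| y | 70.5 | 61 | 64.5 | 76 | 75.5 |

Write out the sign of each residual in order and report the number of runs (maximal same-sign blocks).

x=30: ŷ = 49.5 + 0.5·30 = 64.5; r = 70.5 − 64.5 = 6
x=35: ŷ = 49.5 + 0.5·35 = 67; r = 61 − 67 = -6
x=40: ŷ = 49.5 + 0.5·40 = 69.5; r = 64.5 − 69.5 = -5
x=45: ŷ = 49.5 + 0.5·45 = 72; r = 76 − 72 = 4
x=50: ŷ = 49.5 + 0.5·50 = 74.5; r = 75.5 − 74.5 = 1
Signs: + − − + +
Runs: +×1, −×2, +×2 → 3

3 runs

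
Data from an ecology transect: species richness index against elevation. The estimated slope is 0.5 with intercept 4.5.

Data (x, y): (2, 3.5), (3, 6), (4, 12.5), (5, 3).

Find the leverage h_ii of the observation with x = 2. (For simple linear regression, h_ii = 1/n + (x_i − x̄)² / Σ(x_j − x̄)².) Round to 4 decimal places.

x̄ = (2 + 3 + 4 + 5)/4 = 3.5
Σ(x − x̄)² = 2.25 + 0.25 + 0.25 + 2.25 = 5
h = 1/4 + (-1.5)²/5 = 0.25 + 0.45 = 0.7000

h = 0.7000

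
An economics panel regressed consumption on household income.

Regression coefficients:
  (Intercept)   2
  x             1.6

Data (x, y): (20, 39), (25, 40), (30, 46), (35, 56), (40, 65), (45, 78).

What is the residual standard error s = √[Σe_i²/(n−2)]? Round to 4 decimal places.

s = 4.0620

x=20: ŷ = 2 + 1.6·20 = 34; e = 39 − 34 = 5
x=25: ŷ = 2 + 1.6·25 = 42; e = 40 − 42 = -2
x=30: ŷ = 2 + 1.6·30 = 50; e = 46 − 50 = -4
x=35: ŷ = 2 + 1.6·35 = 58; e = 56 − 58 = -2
x=40: ŷ = 2 + 1.6·40 = 66; e = 65 − 66 = -1
x=45: ŷ = 2 + 1.6·45 = 74; e = 78 − 74 = 4
SSE = 25 + 4 + 16 + 4 + 1 + 16 = 66
s = √(66/4) = √16.5 ≈ 4.0620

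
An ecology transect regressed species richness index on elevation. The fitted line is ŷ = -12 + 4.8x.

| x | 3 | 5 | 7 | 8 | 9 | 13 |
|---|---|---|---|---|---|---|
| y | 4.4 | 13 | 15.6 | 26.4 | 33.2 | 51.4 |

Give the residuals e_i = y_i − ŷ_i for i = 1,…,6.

x=3: ŷ = -12 + 4.8·3 = 2.4; e = 4.4 − 2.4 = 2
x=5: ŷ = -12 + 4.8·5 = 12; e = 13 − 12 = 1
x=7: ŷ = -12 + 4.8·7 = 21.6; e = 15.6 − 21.6 = -6
x=8: ŷ = -12 + 4.8·8 = 26.4; e = 26.4 − 26.4 = 0
x=9: ŷ = -12 + 4.8·9 = 31.2; e = 33.2 − 31.2 = 2
x=13: ŷ = -12 + 4.8·13 = 50.4; e = 51.4 − 50.4 = 1

2, 1, -6, 0, 2, 1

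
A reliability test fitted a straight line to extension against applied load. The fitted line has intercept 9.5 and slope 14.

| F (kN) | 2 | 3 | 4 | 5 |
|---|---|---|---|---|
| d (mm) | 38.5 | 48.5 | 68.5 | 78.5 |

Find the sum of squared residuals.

F=2: ŷ = 9.5 + 14·2 = 37.5; r = 38.5 − 37.5 = 1
F=3: ŷ = 9.5 + 14·3 = 51.5; r = 48.5 − 51.5 = -3
F=4: ŷ = 9.5 + 14·4 = 65.5; r = 68.5 − 65.5 = 3
F=5: ŷ = 9.5 + 14·5 = 79.5; r = 78.5 − 79.5 = -1
SSE = 1 + 9 + 9 + 1 = 20

SSE = 20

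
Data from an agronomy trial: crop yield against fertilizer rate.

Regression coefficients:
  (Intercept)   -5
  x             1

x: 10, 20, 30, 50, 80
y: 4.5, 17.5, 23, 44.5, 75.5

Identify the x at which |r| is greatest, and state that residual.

x = 20, r = 2.5

x=10: ŷ = -5 + 10 = 5; r = 4.5 − 5 = -0.5
x=20: ŷ = -5 + 20 = 15; r = 17.5 − 15 = 2.5
x=30: ŷ = -5 + 30 = 25; r = 23 − 25 = -2
x=50: ŷ = -5 + 50 = 45; r = 44.5 − 45 = -0.5
x=80: ŷ = -5 + 80 = 75; r = 75.5 − 75 = 0.5
Largest |r| is 2.5 at x = 20, residual 2.5.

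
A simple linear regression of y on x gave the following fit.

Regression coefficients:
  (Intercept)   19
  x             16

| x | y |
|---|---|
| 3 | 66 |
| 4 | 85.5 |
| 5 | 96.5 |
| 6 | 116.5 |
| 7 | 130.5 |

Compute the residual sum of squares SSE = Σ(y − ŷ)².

x=3: ŷ = 19 + 16·3 = 67; e = 66 − 67 = -1
x=4: ŷ = 19 + 16·4 = 83; e = 85.5 − 83 = 2.5
x=5: ŷ = 19 + 16·5 = 99; e = 96.5 − 99 = -2.5
x=6: ŷ = 19 + 16·6 = 115; e = 116.5 − 115 = 1.5
x=7: ŷ = 19 + 16·7 = 131; e = 130.5 − 131 = -0.5
SSE = 1 + 6.25 + 6.25 + 2.25 + 0.25 = 16

SSE = 16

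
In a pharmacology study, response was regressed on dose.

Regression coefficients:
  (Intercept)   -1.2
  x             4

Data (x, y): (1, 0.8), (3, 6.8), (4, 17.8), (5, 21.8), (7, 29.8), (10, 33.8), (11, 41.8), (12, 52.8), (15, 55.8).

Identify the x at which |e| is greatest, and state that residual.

x=1: ŷ = -1.2 + 4·1 = 2.8; e = 0.8 − 2.8 = -2
x=3: ŷ = -1.2 + 4·3 = 10.8; e = 6.8 − 10.8 = -4
x=4: ŷ = -1.2 + 4·4 = 14.8; e = 17.8 − 14.8 = 3
x=5: ŷ = -1.2 + 4·5 = 18.8; e = 21.8 − 18.8 = 3
x=7: ŷ = -1.2 + 4·7 = 26.8; e = 29.8 − 26.8 = 3
x=10: ŷ = -1.2 + 4·10 = 38.8; e = 33.8 − 38.8 = -5
x=11: ŷ = -1.2 + 4·11 = 42.8; e = 41.8 − 42.8 = -1
x=12: ŷ = -1.2 + 4·12 = 46.8; e = 52.8 − 46.8 = 6
x=15: ŷ = -1.2 + 4·15 = 58.8; e = 55.8 − 58.8 = -3
Largest |e| is 6 at x = 12, residual 6.

x = 12, e = 6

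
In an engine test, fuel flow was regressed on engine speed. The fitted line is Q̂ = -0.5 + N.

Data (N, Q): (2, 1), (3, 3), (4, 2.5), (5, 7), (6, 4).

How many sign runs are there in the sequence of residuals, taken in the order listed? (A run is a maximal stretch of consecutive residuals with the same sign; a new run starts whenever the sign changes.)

N=2: Q̂ = -0.5 + 2 = 1.5; r = 1 − 1.5 = -0.5
N=3: Q̂ = -0.5 + 3 = 2.5; r = 3 − 2.5 = 0.5
N=4: Q̂ = -0.5 + 4 = 3.5; r = 2.5 − 3.5 = -1
N=5: Q̂ = -0.5 + 5 = 4.5; r = 7 − 4.5 = 2.5
N=6: Q̂ = -0.5 + 6 = 5.5; r = 4 − 5.5 = -1.5
Signs: − + − + −
Runs: −×1, +×1, −×1, +×1, −×1 → 5

5 runs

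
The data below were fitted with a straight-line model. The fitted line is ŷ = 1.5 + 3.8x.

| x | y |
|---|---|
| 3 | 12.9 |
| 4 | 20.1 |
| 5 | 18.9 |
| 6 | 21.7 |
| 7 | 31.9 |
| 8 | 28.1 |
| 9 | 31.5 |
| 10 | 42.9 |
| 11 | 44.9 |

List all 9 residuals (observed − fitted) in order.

x=3: ŷ = 1.5 + 3.8·3 = 12.9; r = 12.9 − 12.9 = 0
x=4: ŷ = 1.5 + 3.8·4 = 16.7; r = 20.1 − 16.7 = 3.4
x=5: ŷ = 1.5 + 3.8·5 = 20.5; r = 18.9 − 20.5 = -1.6
x=6: ŷ = 1.5 + 3.8·6 = 24.3; r = 21.7 − 24.3 = -2.6
x=7: ŷ = 1.5 + 3.8·7 = 28.1; r = 31.9 − 28.1 = 3.8
x=8: ŷ = 1.5 + 3.8·8 = 31.9; r = 28.1 − 31.9 = -3.8
x=9: ŷ = 1.5 + 3.8·9 = 35.7; r = 31.5 − 35.7 = -4.2
x=10: ŷ = 1.5 + 3.8·10 = 39.5; r = 42.9 − 39.5 = 3.4
x=11: ŷ = 1.5 + 3.8·11 = 43.3; r = 44.9 − 43.3 = 1.6

0, 3.4, -1.6, -2.6, 3.8, -3.8, -4.2, 3.4, 1.6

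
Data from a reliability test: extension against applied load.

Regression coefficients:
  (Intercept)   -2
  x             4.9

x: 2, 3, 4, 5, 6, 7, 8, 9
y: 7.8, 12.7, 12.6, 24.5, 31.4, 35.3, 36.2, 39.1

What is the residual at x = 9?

e = -3

ŷ = -2 + 4.9·9 = 42.1
e = 39.1 − 42.1 = -3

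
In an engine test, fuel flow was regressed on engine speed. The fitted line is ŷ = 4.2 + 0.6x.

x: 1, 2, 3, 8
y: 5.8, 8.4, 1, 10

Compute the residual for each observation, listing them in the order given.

x=1: ŷ = 4.2 + 0.6·1 = 4.8; e = 5.8 − 4.8 = 1
x=2: ŷ = 4.2 + 0.6·2 = 5.4; e = 8.4 − 5.4 = 3
x=3: ŷ = 4.2 + 0.6·3 = 6; e = 1 − 6 = -5
x=8: ŷ = 4.2 + 0.6·8 = 9; e = 10 − 9 = 1

1, 3, -5, 1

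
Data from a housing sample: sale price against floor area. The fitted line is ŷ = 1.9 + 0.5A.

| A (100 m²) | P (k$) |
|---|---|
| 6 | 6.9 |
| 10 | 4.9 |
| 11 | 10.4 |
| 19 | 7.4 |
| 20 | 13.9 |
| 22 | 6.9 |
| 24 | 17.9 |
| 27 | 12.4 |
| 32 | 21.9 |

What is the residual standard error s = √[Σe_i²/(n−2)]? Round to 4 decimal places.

A=6: ŷ = 1.9 + 0.5·6 = 4.9; e = 6.9 − 4.9 = 2
A=10: ŷ = 1.9 + 0.5·10 = 6.9; e = 4.9 − 6.9 = -2
A=11: ŷ = 1.9 + 0.5·11 = 7.4; e = 10.4 − 7.4 = 3
A=19: ŷ = 1.9 + 0.5·19 = 11.4; e = 7.4 − 11.4 = -4
A=20: ŷ = 1.9 + 0.5·20 = 11.9; e = 13.9 − 11.9 = 2
A=22: ŷ = 1.9 + 0.5·22 = 12.9; e = 6.9 − 12.9 = -6
A=24: ŷ = 1.9 + 0.5·24 = 13.9; e = 17.9 − 13.9 = 4
A=27: ŷ = 1.9 + 0.5·27 = 15.4; e = 12.4 − 15.4 = -3
A=32: ŷ = 1.9 + 0.5·32 = 17.9; e = 21.9 − 17.9 = 4
SSE = 4 + 4 + 9 + 16 + 4 + 36 + 16 + 9 + 16 = 114
s = √(114/7) = √16.2857 ≈ 4.0356

s = 4.0356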